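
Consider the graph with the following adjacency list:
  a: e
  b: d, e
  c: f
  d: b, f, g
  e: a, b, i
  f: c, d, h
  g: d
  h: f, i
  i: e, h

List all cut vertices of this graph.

d, e, f

Removing d increases the component count from 1 to 2, so d is a cut vertex.
Removing e increases the component count from 1 to 2, so e is a cut vertex.
Removing f increases the component count from 1 to 2, so f is a cut vertex.
By contrast removing i leaves 1 component; it is not a cut vertex. No other vertex is a cut vertex either.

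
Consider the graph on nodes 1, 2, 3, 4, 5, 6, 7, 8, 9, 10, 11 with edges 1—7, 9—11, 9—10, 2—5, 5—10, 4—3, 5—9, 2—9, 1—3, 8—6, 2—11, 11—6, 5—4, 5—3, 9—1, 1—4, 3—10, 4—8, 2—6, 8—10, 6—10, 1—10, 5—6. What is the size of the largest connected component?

11

Starting from 1 we can reach 1, 2, 3, 4, 5, 6, 7, 8, 9, 10, 11. That is one component of size 11.
The largest has 11 vertices.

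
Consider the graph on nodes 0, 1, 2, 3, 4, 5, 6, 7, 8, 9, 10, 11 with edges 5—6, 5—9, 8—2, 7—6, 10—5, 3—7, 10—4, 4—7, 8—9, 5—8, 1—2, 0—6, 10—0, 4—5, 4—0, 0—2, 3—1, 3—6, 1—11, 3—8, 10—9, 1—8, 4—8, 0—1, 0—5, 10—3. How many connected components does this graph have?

Starting from 0 we can reach 0, 1, 2, 3, 4, 5, 6, 7, 8, 9, 10, 11. That is one component of size 12.
Total: 1 component.

1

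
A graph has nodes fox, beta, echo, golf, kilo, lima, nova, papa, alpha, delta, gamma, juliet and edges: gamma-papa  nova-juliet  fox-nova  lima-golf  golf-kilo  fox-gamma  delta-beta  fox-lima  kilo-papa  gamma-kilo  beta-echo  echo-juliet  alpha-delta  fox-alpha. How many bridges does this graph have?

The edges on the cycle fox-alpha-delta-beta-echo-juliet-nova-fox are not bridges since each lies on that cycle.
Every edge lies on some cycle, so there are no bridges.

0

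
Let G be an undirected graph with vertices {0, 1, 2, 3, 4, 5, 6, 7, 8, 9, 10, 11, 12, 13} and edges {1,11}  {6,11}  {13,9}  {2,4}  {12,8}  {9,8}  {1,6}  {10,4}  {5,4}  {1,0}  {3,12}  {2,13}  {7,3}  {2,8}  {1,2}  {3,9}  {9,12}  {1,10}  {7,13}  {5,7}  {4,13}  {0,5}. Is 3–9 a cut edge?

After removing 3–9, the path 3-12-9 still connects them, so the edge is not a bridge.

No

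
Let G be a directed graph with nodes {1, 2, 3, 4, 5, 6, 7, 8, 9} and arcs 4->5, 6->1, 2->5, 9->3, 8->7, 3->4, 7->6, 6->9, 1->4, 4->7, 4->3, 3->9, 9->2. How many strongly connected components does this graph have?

{1, 3, 4, 6, 7, 9} are all mutually reachable — one SCC of size 6.
{5} is an SCC by itself.
{2} is an SCC by itself.
{8} is an SCC by itself.
That gives 4 strongly connected components.

4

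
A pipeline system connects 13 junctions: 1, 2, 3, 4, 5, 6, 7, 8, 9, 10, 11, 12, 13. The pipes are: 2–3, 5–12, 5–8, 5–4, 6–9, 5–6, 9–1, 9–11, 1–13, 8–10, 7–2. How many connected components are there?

Starting from 2 we can reach 2, 3, 7. That is one component of size 3.
Starting from 1 we can reach 1, 4, 5, 6, 8, 9, 10, 11, 12, 13. That is one component of size 10.
Total: 2 components.

2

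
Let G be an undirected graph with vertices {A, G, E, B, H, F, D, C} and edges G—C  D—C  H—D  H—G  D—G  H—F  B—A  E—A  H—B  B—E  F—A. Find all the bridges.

none

The edges on the cycle H-D-C-G-H are not bridges since each lies on that cycle.
Every edge lies on some cycle, so there are no bridges.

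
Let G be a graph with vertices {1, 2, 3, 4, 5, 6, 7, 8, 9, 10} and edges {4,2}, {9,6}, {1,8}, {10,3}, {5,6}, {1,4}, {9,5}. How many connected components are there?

4

7 is isolated — a component by itself.
Starting from 3 we can reach 3, 10. That is one component of size 2.
Starting from 5 we can reach 5, 6, 9. That is one component of size 3.
Starting from 1 we can reach 1, 2, 4, 8. That is one component of size 4.
Total: 4 components.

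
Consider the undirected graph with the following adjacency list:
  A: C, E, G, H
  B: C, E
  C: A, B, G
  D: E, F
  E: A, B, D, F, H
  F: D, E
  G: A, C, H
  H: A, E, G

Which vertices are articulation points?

E

Removing E increases the component count from 1 to 2, so E is a cut vertex.
By contrast removing D leaves 1 component; it is not a cut vertex. No other vertex is a cut vertex either.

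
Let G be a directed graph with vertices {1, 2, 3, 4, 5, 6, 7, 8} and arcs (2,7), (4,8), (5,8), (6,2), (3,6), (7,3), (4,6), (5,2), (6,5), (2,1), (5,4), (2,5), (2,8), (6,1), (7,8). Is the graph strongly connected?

No

There is no directed path from 8 to 4, so the graph is not strongly connected.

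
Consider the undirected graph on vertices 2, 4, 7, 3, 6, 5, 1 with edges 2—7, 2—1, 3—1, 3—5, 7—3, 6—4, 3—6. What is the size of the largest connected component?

Starting from 1 we can reach 1, 2, 3, 4, 5, 6, 7. That is one component of size 7.
The largest has 7 vertices.

7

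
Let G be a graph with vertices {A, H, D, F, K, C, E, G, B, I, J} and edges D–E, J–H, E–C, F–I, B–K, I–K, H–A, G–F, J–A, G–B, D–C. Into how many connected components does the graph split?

Starting from A we can reach A, H, J. That is one component of size 3.
Starting from C we can reach C, D, E. That is one component of size 3.
Starting from B we can reach B, F, G, I, K. That is one component of size 5.
Total: 3 components.

3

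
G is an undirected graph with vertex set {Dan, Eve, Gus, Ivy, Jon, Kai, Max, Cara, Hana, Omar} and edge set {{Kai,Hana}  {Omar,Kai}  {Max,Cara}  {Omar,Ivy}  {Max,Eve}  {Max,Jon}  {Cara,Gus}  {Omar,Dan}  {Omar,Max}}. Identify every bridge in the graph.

removing Kai-Omar disconnects Kai from Omar; removing Max-Eve disconnects Max from Eve; removing Omar-Ivy disconnects Omar from Ivy; removing Max-Cara disconnects Max from Cara — these are bridges.
In total 9 edges are bridges.

Cara-Gus, Cara-Max, Dan-Omar, Eve-Max, Hana-Kai, Ivy-Omar, Jon-Max, Kai-Omar, Max-Omar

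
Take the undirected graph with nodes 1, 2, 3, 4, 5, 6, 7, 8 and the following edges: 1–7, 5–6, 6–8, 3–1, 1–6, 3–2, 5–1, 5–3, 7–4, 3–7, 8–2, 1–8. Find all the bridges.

The edges on the cycle 5-3-2-8-1-5 are not bridges since each lies on that cycle.
But removing 7–4 disconnects 7 from 4 — this is a bridge.

4-7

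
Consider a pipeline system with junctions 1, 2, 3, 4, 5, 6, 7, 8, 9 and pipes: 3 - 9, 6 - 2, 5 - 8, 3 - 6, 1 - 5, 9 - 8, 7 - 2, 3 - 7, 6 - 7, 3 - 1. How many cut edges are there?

The edges on the cycle 3-1-5-8-9-3 are not bridges since each lies on that cycle.
Every edge lies on some cycle, so there are no bridges.

0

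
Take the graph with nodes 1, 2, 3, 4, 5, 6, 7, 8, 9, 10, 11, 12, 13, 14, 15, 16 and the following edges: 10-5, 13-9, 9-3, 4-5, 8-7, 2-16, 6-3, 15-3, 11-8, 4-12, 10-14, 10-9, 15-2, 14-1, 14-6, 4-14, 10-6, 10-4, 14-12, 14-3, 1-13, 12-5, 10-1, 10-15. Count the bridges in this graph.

The edges on the cycle 10-4-14-1-10 are not bridges since each lies on that cycle.
But removing 11-8 disconnects 11 from 8; removing 8-7 disconnects 8 from 7; removing 15-2 disconnects 15 from 2; removing 2-16 disconnects 2 from 16 — these are bridges.
That makes 4 bridges.

4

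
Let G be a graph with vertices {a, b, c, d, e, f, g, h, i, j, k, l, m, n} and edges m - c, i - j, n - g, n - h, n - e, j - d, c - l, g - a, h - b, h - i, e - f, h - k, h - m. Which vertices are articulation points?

c, e, g, h, i, j, m, n

Removing c increases the component count from 1 to 2, so c is a cut vertex.
Removing e increases the component count from 1 to 2, so e is a cut vertex.
Removing g increases the component count from 1 to 2, so g is a cut vertex.
Likewise h, i, j, m, n are cut vertices.
By contrast removing b leaves 1 component; it is not a cut vertex. No other vertex is a cut vertex either.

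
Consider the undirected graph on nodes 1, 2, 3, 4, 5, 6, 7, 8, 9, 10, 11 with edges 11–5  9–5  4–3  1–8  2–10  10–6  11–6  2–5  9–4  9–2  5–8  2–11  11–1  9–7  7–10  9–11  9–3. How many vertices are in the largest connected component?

Starting from 1 we can reach 1, 2, 3, 4, 5, 6, 7, 8, 9, 10, 11. That is one component of size 11.
The largest has 11 vertices.

11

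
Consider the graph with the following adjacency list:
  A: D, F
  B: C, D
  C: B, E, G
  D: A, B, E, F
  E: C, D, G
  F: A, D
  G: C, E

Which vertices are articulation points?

Removing D increases the component count from 1 to 2, so D is a cut vertex.
By contrast removing A leaves 1 component; it is not a cut vertex. No other vertex is a cut vertex either.

D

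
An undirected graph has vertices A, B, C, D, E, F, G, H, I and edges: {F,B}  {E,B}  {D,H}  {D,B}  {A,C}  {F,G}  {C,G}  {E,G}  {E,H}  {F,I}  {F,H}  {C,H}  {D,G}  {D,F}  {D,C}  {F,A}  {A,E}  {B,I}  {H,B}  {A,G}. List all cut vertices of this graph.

none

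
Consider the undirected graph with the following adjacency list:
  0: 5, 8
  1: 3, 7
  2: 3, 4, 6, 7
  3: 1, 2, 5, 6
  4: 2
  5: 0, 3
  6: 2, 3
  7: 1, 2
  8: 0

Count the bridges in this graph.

4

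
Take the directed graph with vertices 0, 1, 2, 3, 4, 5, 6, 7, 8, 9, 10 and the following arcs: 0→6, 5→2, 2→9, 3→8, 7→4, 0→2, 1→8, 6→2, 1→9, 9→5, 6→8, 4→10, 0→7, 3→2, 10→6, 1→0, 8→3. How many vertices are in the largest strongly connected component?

3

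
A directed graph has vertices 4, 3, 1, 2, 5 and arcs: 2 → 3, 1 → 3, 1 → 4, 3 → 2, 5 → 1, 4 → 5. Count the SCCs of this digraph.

{1, 4, 5} are all mutually reachable — one SCC of size 3.
{2, 3} are all mutually reachable — one SCC of size 2.
That gives 2 strongly connected components.

2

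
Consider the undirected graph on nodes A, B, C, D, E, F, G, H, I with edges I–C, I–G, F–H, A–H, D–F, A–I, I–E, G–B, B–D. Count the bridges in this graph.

2

The edges on the cycle A-I-G-B-D-F-H-A are not bridges since each lies on that cycle.
But removing C–I disconnects C from I; removing I–E disconnects I from E — these are bridges.
That makes 2 bridges.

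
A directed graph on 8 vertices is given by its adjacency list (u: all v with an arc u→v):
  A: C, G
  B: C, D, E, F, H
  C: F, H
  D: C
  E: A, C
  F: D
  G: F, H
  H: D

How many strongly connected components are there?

5

{C, D, F, H} are all mutually reachable — one SCC of size 4.
{E} is an SCC by itself.
{G} is an SCC by itself.
{B} is an SCC by itself.
{A} is an SCC by itself.
That gives 5 strongly connected components.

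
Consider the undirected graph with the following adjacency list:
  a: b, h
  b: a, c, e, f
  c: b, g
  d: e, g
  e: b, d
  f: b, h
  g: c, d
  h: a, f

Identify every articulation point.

Removing b increases the component count from 1 to 2, so b is a cut vertex.
By contrast removing f leaves 1 component; it is not a cut vertex. No other vertex is a cut vertex either.

b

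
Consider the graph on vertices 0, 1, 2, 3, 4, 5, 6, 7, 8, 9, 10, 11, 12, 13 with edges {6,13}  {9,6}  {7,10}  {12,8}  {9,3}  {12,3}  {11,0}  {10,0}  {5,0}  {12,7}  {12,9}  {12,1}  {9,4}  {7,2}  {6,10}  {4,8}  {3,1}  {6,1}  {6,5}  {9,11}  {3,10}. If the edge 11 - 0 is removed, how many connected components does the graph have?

1

11 and 0 are still connected via 11-9-6-5-0, so the component count stays at 1.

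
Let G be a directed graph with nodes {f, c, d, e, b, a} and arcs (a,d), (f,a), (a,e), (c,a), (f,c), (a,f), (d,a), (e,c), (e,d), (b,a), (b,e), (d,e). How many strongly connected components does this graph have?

2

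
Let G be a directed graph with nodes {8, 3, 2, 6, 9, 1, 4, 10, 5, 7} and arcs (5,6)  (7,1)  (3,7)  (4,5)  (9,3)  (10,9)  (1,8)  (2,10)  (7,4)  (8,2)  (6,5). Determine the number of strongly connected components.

{1, 2, 3, 7, 8, 9, 10} are all mutually reachable — one SCC of size 7.
{5, 6} are all mutually reachable — one SCC of size 2.
{4} is an SCC by itself.
That gives 3 strongly connected components.

3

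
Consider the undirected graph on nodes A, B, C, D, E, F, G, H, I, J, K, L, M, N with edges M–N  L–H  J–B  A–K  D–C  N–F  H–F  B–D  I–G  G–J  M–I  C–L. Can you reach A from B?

The component containing B is {B, C, D, F, G, H, I, J, L, M, N}, and A is not in it.

No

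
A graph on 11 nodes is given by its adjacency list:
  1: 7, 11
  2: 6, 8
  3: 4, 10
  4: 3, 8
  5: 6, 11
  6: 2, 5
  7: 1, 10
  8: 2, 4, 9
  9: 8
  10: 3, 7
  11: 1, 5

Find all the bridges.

8-9

The edges on the cycle 1-11-5-6-2-8-4-3-10-7-1 are not bridges since each lies on that cycle.
But removing 9-8 disconnects 9 from 8 — this is a bridge.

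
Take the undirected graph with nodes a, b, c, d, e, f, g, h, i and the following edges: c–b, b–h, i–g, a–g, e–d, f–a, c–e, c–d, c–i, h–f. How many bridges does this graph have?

The edges on the cycle c-e-d-c are not bridges since each lies on that cycle.
Every edge lies on some cycle, so there are no bridges.

0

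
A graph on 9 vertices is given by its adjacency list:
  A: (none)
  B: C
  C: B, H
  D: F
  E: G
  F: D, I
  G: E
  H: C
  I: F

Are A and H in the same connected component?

The component containing A is {A}, and H is not in it.

No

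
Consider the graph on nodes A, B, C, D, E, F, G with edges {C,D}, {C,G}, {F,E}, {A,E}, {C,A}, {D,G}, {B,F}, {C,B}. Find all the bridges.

The edges on the cycle C-D-G-C are not bridges since each lies on that cycle.
Every edge lies on some cycle, so there are no bridges.

none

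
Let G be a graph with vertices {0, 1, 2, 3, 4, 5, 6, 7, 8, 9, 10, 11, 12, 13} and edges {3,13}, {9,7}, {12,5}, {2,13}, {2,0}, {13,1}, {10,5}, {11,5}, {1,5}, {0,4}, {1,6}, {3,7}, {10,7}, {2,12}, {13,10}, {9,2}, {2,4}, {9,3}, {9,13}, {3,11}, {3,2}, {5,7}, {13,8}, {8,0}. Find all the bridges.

The edges on the cycle 3-2-12-5-10-13-3 are not bridges since each lies on that cycle.
But removing 6 - 1 disconnects 6 from 1 — this is a bridge.

1-6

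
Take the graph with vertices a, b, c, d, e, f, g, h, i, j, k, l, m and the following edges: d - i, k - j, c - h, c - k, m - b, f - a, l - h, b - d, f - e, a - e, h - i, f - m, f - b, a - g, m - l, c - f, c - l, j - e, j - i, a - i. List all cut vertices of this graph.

Removing a increases the component count from 1 to 2, so a is a cut vertex.
By contrast removing j leaves 1 component; it is not a cut vertex. No other vertex is a cut vertex either.

a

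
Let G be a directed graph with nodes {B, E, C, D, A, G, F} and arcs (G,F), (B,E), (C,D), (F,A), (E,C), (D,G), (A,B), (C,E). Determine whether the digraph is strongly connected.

From A we can reach every vertex (A, B, C, D, E, F, G), and every vertex can reach A (A, B, C, D, E, F, G). So the whole graph is one strongly connected component.

Yes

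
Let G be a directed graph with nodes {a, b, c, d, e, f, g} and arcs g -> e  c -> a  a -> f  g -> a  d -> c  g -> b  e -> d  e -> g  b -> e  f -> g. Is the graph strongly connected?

From e we can reach every vertex (a, b, c, d, e, f, g), and every vertex can reach e (a, b, c, d, e, f, g). So the whole graph is one strongly connected component.

Yes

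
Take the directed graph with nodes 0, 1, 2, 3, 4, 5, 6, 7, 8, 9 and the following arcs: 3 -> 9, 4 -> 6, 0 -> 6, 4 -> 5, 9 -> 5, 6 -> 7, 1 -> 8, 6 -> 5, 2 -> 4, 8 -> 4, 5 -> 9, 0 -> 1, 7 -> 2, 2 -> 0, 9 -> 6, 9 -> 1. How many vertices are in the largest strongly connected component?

9

{0, 1, 2, 4, 5, 6, 7, 8, 9} are all mutually reachable — one SCC of size 9.
{3} is an SCC by itself.
The largest has 9 vertices.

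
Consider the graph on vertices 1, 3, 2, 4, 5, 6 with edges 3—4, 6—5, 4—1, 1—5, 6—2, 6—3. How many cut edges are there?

1

The edges on the cycle 6-3-4-1-5-6 are not bridges since each lies on that cycle.
But removing 6—2 disconnects 6 from 2 — this is a bridge.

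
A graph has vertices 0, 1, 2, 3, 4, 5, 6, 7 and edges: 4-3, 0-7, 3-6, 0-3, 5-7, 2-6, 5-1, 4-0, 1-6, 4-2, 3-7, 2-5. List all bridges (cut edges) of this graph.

none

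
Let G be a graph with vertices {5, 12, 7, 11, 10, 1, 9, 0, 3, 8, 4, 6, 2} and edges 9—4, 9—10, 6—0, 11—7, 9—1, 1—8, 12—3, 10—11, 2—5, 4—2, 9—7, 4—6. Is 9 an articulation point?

Yes

Deleting 9 raises the number of components from 2 to 4, so 9 is a cut vertex.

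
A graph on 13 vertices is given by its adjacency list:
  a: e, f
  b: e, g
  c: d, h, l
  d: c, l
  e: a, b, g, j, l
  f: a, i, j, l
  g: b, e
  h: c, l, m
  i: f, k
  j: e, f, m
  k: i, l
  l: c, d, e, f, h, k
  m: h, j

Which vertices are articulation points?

e

Removing e increases the component count from 1 to 2, so e is a cut vertex.
By contrast removing m leaves 1 component; it is not a cut vertex. No other vertex is a cut vertex either.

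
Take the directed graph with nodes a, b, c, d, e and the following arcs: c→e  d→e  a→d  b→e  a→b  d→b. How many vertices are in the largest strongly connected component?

1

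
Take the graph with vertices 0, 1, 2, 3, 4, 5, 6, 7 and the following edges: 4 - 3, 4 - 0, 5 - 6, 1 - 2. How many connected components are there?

4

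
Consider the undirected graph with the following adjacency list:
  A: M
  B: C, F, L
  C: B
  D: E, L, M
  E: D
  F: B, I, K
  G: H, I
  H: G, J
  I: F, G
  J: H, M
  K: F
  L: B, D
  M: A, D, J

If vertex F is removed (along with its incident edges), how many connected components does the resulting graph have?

With F gone, the remaining components are: {K}; {A, B, C, D, E, G, H, I, J, L, M}.
That is 2 components.

2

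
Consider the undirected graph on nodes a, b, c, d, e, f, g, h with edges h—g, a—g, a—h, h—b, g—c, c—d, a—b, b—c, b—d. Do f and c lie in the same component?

The component containing f is {f}, and c is not in it.

No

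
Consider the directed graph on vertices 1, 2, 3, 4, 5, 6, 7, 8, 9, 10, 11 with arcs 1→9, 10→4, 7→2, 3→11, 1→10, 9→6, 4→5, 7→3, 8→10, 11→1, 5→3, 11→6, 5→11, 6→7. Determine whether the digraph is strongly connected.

No

There is no directed path from 2 to 8, so the graph is not strongly connected.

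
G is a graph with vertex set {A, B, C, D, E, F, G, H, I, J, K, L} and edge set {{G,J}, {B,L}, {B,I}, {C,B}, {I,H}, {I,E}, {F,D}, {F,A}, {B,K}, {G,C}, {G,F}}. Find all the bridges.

removing B–L disconnects B from L; removing D–F disconnects D from F; removing G–J disconnects G from J; removing B–C disconnects B from C — these are bridges.
In total 11 edges are bridges.

A-F, B-C, B-I, B-K, B-L, C-G, D-F, E-I, F-G, G-J, H-I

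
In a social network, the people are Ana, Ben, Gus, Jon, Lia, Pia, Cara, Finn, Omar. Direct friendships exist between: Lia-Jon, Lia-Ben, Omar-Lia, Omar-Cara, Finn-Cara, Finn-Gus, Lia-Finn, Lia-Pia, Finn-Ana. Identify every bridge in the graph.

Ana-Finn, Ben-Lia, Finn-Gus, Jon-Lia, Lia-Pia

The edges on the cycle Omar-Lia-Finn-Cara-Omar are not bridges since each lies on that cycle.
But removing Finn-Ana disconnects Finn from Ana; removing Jon-Lia disconnects Jon from Lia; removing Lia-Pia disconnects Lia from Pia; removing Gus-Finn disconnects Gus from Finn — these are bridges.
In total 5 edges are bridges.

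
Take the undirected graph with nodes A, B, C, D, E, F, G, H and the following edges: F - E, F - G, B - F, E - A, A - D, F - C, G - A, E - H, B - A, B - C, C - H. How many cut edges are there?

1

The edges on the cycle B-F-G-A-B are not bridges since each lies on that cycle.
But removing A - D disconnects A from D — this is a bridge.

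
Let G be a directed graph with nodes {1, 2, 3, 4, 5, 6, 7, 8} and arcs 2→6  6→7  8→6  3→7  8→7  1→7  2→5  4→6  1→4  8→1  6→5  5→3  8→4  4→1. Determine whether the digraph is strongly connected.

No

There is no directed path from 8 to 2, so the graph is not strongly connected.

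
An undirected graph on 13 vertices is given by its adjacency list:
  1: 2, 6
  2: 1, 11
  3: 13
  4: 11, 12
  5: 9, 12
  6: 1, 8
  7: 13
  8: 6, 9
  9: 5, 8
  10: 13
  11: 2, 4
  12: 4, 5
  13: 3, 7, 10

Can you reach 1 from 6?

Yes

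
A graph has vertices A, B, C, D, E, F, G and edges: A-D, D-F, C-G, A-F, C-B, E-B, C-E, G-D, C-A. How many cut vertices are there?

Removing C increases the component count from 1 to 2, so C is a cut vertex.
By contrast removing F leaves 1 component; it is not a cut vertex. No other vertex is a cut vertex either.

1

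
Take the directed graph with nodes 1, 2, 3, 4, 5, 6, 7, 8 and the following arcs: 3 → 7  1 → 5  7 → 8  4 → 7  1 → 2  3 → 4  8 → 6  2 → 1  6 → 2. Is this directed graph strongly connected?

No

There is no directed path from 8 to 3, so the graph is not strongly connected.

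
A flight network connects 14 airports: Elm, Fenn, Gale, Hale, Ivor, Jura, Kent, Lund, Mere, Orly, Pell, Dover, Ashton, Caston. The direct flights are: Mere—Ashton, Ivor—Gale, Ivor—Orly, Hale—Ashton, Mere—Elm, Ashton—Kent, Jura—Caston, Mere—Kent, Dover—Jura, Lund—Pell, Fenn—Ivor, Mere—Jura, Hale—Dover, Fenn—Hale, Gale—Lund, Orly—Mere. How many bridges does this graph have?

5

The edges on the cycle Fenn-Hale-Dover-Jura-Mere-Orly-Ivor-Fenn are not bridges since each lies on that cycle.
But removing Lund—Gale disconnects Lund from Gale; removing Pell—Lund disconnects Pell from Lund; removing Elm—Mere disconnects Elm from Mere; removing Jura—Caston disconnects Jura from Caston — these are bridges.
In total 5 edges are bridges.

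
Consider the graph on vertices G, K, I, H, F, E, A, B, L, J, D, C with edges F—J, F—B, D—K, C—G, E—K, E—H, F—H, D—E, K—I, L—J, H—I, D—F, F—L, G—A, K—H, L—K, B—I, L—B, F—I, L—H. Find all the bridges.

The edges on the cycle F-L-H-I-F are not bridges since each lies on that cycle.
But removing G—A disconnects G from A; removing C—G disconnects C from G — these are bridges.

A-G, C-G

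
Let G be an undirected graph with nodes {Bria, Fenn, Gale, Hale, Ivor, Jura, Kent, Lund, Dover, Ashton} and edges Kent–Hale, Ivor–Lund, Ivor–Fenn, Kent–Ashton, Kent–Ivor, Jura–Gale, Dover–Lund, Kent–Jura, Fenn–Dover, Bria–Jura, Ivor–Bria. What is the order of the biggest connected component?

Starting from Bria we can reach Bria, Fenn, Gale, Hale, Ivor, Jura, Kent, Lund, Dover, Ashton. That is one component of size 10.
The largest has 10 vertices.

10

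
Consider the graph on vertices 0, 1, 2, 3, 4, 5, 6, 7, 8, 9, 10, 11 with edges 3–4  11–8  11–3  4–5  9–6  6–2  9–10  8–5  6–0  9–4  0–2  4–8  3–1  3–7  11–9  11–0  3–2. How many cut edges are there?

3

The edges on the cycle 11-9-6-0-11 are not bridges since each lies on that cycle.
But removing 1–3 disconnects 1 from 3; removing 9–10 disconnects 9 from 10; removing 7–3 disconnects 7 from 3 — these are bridges.
That makes 3 bridges.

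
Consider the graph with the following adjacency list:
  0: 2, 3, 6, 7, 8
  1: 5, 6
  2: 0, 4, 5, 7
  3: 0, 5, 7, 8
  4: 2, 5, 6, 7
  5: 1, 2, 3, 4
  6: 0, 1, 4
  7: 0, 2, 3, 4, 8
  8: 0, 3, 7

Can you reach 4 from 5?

Yes

From 5 we can reach 0, 1, 2, 3, 4, 5, 6, 7, 8, which includes 4.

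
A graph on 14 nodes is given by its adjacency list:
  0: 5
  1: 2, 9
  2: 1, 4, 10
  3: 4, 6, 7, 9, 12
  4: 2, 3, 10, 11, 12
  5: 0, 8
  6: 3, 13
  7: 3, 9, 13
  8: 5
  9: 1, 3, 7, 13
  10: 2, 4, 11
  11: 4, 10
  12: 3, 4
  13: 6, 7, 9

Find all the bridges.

The edges on the cycle 4-12-3-4 are not bridges since each lies on that cycle.
But removing 5-0 disconnects 5 from 0; removing 8-5 disconnects 8 from 5 — these are bridges.

0-5, 5-8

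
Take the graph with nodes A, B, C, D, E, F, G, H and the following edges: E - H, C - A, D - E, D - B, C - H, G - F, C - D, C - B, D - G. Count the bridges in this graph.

3

The edges on the cycle C-D-E-H-C are not bridges since each lies on that cycle.
But removing G - F disconnects G from F; removing G - D disconnects G from D; removing C - A disconnects C from A — these are bridges.
That makes 3 bridges.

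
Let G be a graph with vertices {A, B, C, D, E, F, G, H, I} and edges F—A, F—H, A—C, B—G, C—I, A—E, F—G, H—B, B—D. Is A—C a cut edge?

Yes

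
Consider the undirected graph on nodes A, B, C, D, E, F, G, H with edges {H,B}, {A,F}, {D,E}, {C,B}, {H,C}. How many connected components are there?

G is isolated — a component by itself.
Starting from A we can reach A, F. That is one component of size 2.
Starting from D we can reach D, E. That is one component of size 2.
Starting from B we can reach B, C, H. That is one component of size 3.
Total: 4 components.

4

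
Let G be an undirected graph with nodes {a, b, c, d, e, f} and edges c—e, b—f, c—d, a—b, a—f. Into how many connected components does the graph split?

Starting from a we can reach a, b, f. That is one component of size 3.
Starting from c we can reach c, d, e. That is one component of size 3.
Total: 2 components.

2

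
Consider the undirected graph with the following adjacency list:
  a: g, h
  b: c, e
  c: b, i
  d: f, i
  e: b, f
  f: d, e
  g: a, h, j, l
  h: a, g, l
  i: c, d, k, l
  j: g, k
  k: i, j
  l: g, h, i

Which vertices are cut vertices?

Removing i increases the component count from 1 to 2, so i is a cut vertex.
By contrast removing e leaves 1 component; it is not a cut vertex. No other vertex is a cut vertex either.

i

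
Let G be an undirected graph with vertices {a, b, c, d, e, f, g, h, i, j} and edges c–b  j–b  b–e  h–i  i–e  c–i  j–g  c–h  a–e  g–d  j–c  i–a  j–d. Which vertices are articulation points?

j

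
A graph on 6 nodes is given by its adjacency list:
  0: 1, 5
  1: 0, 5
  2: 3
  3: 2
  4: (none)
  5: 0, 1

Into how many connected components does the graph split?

4 is isolated — a component by itself.
Starting from 2 we can reach 2, 3. That is one component of size 2.
Starting from 0 we can reach 0, 1, 5. That is one component of size 3.
Total: 3 components.

3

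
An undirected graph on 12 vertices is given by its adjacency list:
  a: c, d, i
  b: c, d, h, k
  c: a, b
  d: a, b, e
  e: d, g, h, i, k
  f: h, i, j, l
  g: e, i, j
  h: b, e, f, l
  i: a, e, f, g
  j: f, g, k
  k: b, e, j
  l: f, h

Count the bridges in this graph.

0

The edges on the cycle f-i-a-c-b-h-f are not bridges since each lies on that cycle.
Every edge lies on some cycle, so there are no bridges.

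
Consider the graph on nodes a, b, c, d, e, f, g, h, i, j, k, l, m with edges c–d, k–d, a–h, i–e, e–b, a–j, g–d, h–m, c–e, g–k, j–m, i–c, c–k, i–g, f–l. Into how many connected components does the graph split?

3

Starting from f we can reach f, l. That is one component of size 2.
Starting from a we can reach a, h, j, m. That is one component of size 4.
Starting from b we can reach b, c, d, e, g, i, k. That is one component of size 7.
Total: 3 components.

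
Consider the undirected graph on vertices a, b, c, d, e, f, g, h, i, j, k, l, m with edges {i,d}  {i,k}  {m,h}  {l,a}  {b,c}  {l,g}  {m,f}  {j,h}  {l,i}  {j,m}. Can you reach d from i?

Yes

From i we can reach a, d, g, i, k, l, which includes d.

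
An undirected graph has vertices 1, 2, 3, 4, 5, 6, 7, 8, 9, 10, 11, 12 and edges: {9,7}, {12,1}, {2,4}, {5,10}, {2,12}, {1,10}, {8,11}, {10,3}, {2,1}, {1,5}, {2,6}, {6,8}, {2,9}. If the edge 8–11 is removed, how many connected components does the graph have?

Before removal there is 1 component.
8–11 is a bridge — removing it separates 8's side from 11's side.
After removal: 2 components.

2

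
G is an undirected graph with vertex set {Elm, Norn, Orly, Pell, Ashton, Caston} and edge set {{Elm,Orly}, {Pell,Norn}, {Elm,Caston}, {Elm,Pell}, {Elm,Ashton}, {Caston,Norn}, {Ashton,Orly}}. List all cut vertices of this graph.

Removing Elm increases the component count from 1 to 2, so Elm is a cut vertex.
By contrast removing Norn leaves 1 component; it is not a cut vertex. No other vertex is a cut vertex either.

Elm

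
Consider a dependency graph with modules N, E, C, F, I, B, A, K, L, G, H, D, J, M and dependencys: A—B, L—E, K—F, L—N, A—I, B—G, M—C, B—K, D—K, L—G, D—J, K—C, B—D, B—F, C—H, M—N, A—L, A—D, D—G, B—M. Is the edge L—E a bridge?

Yes

Removing L—E leaves no path between L and E: the component count goes from 1 to 2. So it is a bridge.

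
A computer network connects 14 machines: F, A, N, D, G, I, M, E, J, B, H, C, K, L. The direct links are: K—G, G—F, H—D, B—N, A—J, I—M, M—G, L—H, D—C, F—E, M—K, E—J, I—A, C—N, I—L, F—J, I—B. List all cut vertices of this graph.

Removing I increases the component count from 1 to 2, so I is a cut vertex.
By contrast removing C leaves 1 component; it is not a cut vertex. No other vertex is a cut vertex either.

I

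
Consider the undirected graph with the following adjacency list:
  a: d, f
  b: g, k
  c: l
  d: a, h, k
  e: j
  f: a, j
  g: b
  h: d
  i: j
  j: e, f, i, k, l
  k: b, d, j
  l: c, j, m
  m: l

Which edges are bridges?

b-g, b-k, c-l, d-h, e-j, i-j, j-l, l-m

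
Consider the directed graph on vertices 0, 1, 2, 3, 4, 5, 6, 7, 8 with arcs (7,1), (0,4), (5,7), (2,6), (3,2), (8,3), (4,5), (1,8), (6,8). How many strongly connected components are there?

{2, 3, 6, 8} are all mutually reachable — one SCC of size 4.
{7} is an SCC by itself.
{0} is an SCC by itself.
{5} is an SCC by itself.
{1} is an SCC by itself.
(and 1 more singleton SCC)
That gives 6 strongly connected components.

6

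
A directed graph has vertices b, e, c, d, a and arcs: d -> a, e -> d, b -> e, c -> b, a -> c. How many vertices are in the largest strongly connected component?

5

{a, b, c, d, e} are all mutually reachable — one SCC of size 5.
The largest has 5 vertices.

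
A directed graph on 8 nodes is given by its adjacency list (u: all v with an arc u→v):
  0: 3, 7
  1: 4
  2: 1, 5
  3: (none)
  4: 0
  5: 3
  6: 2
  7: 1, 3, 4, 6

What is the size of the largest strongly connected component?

{0, 1, 2, 4, 6, 7} are all mutually reachable — one SCC of size 6.
{5} is an SCC by itself.
{3} is an SCC by itself.
The largest has 6 vertices.

6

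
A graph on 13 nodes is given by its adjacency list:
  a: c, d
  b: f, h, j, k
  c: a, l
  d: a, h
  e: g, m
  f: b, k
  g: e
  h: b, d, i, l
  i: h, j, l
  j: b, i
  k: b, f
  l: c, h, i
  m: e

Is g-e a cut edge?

Removing g-e leaves no path between g and e: the component count goes from 2 to 3. So it is a bridge.

Yes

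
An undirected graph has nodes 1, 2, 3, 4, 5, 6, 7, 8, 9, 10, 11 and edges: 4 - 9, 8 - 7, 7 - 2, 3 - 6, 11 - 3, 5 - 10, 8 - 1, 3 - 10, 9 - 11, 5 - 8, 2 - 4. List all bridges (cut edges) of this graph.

The edges on the cycle 5-8-7-2-4-9-11-3-10-5 are not bridges since each lies on that cycle.
But removing 8 - 1 disconnects 8 from 1; removing 6 - 3 disconnects 6 from 3 — these are bridges.

1-8, 3-6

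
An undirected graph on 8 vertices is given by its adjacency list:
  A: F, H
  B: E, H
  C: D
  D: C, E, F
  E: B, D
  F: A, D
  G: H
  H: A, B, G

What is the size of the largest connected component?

8

Starting from A we can reach A, B, C, D, E, F, G, H. That is one component of size 8.
The largest has 8 vertices.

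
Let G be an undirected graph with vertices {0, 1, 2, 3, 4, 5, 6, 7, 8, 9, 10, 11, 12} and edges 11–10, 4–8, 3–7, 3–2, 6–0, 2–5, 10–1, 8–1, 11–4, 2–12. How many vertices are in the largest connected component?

5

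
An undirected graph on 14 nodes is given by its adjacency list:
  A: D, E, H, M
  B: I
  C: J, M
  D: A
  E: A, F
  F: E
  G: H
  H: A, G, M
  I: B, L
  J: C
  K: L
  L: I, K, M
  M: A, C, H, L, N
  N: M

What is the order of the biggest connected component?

Starting from A we can reach A, B, C, D, E, F, G, H, I, J, K, L, M, N. That is one component of size 14.
The largest has 14 vertices.

14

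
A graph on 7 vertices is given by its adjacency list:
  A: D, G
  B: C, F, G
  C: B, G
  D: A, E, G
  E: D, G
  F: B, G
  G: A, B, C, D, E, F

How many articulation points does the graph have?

1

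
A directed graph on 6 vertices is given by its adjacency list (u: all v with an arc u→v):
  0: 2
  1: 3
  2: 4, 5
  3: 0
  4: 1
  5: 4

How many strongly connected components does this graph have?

1

{0, 1, 2, 3, 4, 5} are all mutually reachable — one SCC of size 6.
That gives 1 strongly connected component.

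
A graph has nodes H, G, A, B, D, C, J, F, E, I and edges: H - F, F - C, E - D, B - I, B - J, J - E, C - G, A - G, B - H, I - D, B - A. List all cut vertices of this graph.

B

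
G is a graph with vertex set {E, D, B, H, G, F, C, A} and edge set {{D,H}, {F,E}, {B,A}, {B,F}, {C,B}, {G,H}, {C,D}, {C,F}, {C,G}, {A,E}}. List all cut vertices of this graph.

C

Removing C increases the component count from 1 to 2, so C is a cut vertex.
By contrast removing F leaves 1 component; it is not a cut vertex. No other vertex is a cut vertex either.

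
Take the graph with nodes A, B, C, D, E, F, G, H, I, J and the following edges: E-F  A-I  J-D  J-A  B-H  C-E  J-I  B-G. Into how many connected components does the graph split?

3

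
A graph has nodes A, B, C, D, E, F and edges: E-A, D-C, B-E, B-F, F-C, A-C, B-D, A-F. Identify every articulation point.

Removing D, for instance, still leaves 1 component. No single vertex removal increases the component count — the graph has no articulation points.

none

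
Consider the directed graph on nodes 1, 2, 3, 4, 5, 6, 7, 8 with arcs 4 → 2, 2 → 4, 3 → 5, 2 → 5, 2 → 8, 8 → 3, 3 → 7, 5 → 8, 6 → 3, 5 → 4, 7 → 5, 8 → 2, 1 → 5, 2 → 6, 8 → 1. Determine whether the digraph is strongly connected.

From 7 we can reach every vertex (1, 2, 3, 4, 5, 6, 7, 8), and every vertex can reach 7 (1, 2, 3, 4, 5, 6, 7, 8). So the whole graph is one strongly connected component.

Yes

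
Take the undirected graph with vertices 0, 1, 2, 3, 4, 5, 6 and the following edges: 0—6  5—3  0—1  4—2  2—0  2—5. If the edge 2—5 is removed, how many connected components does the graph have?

2

Before removal there is 1 component.
2—5 is a bridge — removing it separates 2's side from 5's side.
After removal: 2 components.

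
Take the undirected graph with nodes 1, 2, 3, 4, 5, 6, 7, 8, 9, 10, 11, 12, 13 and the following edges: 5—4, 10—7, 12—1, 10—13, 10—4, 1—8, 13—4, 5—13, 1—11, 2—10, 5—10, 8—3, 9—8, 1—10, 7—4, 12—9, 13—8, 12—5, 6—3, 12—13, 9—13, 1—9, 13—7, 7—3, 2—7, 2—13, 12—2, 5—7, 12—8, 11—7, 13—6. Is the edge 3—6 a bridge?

After removing 3—6, the path 3-8-13-6 still connects them, so the edge is not a bridge.

No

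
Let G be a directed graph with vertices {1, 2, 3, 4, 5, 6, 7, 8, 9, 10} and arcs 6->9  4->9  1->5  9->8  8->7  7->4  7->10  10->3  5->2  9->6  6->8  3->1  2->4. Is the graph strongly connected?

Yes

From 6 we can reach every vertex (1, 2, 3, 4, 5, 6, 7, 8, 9, 10), and every vertex can reach 6 (1, 2, 3, 4, 5, 6, 7, 8, 9, 10). So the whole graph is one strongly connected component.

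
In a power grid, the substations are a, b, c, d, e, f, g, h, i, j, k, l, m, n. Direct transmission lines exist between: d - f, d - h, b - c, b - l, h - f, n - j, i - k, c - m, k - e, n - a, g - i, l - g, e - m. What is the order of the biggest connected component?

8

Starting from d we can reach d, f, h. That is one component of size 3.
Starting from a we can reach a, j, n. That is one component of size 3.
Starting from b we can reach b, c, e, g, i, k, l, m. That is one component of size 8.
The largest has 8 vertices.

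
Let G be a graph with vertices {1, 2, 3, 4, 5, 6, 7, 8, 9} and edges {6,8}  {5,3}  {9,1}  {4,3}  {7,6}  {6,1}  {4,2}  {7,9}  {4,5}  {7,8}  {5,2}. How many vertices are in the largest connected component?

5

Starting from 2 we can reach 2, 3, 4, 5. That is one component of size 4.
Starting from 1 we can reach 1, 6, 7, 8, 9. That is one component of size 5.
The largest has 5 vertices.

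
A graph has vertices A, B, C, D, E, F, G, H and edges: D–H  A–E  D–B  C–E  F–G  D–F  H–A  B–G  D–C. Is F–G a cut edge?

No

After removing F–G, the path F-D-B-G still connects them, so the edge is not a bridge.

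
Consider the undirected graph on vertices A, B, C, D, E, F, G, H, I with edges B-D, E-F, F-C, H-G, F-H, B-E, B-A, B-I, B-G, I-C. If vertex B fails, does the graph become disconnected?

Deleting B raises the number of components from 1 to 3, so B is a cut vertex.

Yes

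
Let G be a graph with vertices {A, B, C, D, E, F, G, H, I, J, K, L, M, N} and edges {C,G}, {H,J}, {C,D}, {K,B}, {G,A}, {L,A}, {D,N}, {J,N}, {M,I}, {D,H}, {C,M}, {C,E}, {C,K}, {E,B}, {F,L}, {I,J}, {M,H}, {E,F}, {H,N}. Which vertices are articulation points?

C

Removing C increases the component count from 1 to 2, so C is a cut vertex.
By contrast removing L leaves 1 component; it is not a cut vertex. No other vertex is a cut vertex either.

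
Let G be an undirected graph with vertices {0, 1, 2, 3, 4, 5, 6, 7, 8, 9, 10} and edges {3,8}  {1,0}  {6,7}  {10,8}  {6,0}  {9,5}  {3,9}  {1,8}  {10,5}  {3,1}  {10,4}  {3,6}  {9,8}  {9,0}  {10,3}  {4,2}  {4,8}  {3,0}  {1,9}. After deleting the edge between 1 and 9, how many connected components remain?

1

1 and 9 are still connected via 1-3-9, so the component count stays at 1.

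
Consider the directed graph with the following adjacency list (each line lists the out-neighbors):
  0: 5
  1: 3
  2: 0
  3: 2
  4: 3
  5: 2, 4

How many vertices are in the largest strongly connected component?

{0, 2, 3, 4, 5} are all mutually reachable — one SCC of size 5.
{1} is an SCC by itself.
The largest has 5 vertices.

5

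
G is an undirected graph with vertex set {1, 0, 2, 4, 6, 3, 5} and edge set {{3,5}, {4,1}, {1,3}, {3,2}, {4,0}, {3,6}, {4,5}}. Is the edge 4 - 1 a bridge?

After removing 4 - 1, the path 4-5-3-1 still connects them, so the edge is not a bridge.

No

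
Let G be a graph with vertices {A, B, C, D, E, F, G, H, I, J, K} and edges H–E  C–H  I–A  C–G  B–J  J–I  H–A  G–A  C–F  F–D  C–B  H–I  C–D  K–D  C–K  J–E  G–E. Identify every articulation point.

C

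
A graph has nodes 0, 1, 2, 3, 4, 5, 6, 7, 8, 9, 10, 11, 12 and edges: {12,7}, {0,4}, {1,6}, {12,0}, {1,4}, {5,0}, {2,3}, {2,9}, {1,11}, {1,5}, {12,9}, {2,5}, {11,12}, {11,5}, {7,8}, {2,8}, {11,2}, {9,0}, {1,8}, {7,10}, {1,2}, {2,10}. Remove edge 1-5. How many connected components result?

1 and 5 are still connected via 1-11-5, so the component count stays at 1.

1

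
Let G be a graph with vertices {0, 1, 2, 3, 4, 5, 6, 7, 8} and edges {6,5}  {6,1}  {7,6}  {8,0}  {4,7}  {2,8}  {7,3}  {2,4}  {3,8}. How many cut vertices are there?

Removing 6 increases the component count from 1 to 3, so 6 is a cut vertex.
Removing 7 increases the component count from 1 to 2, so 7 is a cut vertex.
Removing 8 increases the component count from 1 to 2, so 8 is a cut vertex.
By contrast removing 3 leaves 1 component; it is not a cut vertex. No other vertex is a cut vertex either.

3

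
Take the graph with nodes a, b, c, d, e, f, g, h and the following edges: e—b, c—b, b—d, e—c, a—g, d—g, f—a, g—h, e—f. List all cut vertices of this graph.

Removing g increases the component count from 1 to 2, so g is a cut vertex.
By contrast removing e leaves 1 component; it is not a cut vertex. No other vertex is a cut vertex either.

g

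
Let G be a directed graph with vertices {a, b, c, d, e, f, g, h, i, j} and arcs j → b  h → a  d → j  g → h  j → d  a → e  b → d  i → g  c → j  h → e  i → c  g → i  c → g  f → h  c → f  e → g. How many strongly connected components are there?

2

{a, c, e, f, g, h, i} are all mutually reachable — one SCC of size 7.
{b, d, j} are all mutually reachable — one SCC of size 3.
That gives 2 strongly connected components.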